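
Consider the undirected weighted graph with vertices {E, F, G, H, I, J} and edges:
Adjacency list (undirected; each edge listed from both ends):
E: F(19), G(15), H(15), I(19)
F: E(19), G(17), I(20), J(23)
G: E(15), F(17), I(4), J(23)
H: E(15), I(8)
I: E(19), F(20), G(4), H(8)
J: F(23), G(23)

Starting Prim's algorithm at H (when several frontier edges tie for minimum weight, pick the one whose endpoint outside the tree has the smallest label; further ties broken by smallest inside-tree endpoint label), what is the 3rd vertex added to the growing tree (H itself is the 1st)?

G

Grow the tree from H using Prim:
Step 1: cheapest edge leaving the tree is H—I (8); add I.
Step 2: cheapest edge leaving the tree is G—I (4); add G.
Step 3: cheapest edge leaving the tree is E—G (15); add E.
Step 4: cheapest edge leaving the tree is F—G (17); add F.
Step 5: cheapest edge leaving the tree is F—J (23); add J.
Vertex order: H, I, G, E, F, J. The 3rd vertex is G.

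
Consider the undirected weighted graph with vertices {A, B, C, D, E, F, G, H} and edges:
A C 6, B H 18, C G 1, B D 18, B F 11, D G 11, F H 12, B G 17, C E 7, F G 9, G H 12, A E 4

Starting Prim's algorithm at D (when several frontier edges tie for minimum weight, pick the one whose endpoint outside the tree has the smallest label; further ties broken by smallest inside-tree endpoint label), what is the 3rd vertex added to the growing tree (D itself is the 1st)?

C

Prim's algorithm from D:
Step 1: frontier [D G 11, B D 18] → take D G (11); add G.
Step 2: frontier [B D 18, C G 1, F G 9, G H 12, B G 17] → take C G (1); add C.
Step 3: frontier [A C 6, C E 7, B D 18, F G 9, G H 12, B G 17] → take A C (6); add A.
Step 4: frontier [A E 4, C E 7, B D 18, F G 9, G H 12, B G 17] → take A E (4); add E.
Step 5: frontier [B D 18, F G 9, G H 12, B G 17] → take F G (9); add F.
Step 6: frontier [B D 18, B F 11, F H 12, G H 12, B G 17] → take B F (11); add B.
Step 7: frontier [B H 18, F H 12, G H 12] → take F H (12); add H.
Vertex order: D, G, C, A, E, F, B, H. The 3rd vertex is C.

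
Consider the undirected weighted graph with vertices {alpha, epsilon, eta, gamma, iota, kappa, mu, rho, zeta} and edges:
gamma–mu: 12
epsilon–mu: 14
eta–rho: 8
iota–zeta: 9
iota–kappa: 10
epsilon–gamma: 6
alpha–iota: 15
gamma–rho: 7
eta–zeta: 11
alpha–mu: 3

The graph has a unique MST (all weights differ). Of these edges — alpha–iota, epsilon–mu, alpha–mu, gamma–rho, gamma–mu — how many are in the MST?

3

Kruskal's algorithm — process edges by increasing weight (ties by edge label):
alpha–mu (3): add — endpoints in different components.
epsilon–gamma (6): add — endpoints in different components.
gamma–rho (7): add — endpoints in different components.
eta–rho (8): add — endpoints in different components.
iota–zeta (9): add — endpoints in different components.
iota–kappa (10): add — endpoints in different components.
eta–zeta (11): add — endpoints in different components.
gamma–mu (12): add — endpoints in different components.
MST edge set: {alpha–mu, epsilon–gamma, gamma–rho, eta–rho, iota–zeta, iota–kappa, eta–zeta, gamma–mu}.
Of the listed edges, {alpha–mu, gamma–rho, gamma–mu} are in the MST → 3.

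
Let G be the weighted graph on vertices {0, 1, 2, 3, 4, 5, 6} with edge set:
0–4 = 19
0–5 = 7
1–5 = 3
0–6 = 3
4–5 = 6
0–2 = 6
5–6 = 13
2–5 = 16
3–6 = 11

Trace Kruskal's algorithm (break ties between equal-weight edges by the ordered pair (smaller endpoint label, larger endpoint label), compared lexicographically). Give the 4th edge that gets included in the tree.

Kruskal: consider edges lightest-first.
0–6 (3): add — endpoints in different components.
1–5 (3): add — endpoints in different components.
0–2 (6): add — endpoints in different components.
4–5 (6): add — endpoints in different components.
0–5 (7): add — endpoints in different components.
3–6 (11): add — endpoints in different components.
The 4th edge added is 4–5.

4-5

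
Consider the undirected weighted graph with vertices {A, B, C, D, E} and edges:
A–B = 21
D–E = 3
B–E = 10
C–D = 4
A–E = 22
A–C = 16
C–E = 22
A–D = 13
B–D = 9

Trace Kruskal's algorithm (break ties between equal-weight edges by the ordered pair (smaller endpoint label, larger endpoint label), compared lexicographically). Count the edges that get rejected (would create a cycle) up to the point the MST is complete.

1

Kruskal's algorithm — process edges by increasing weight (ties by edge label):
D–E (3): add — endpoints in different components.
C–D (4): add — endpoints in different components.
B–D (9): add — endpoints in different components.
B–E (10): skip — B and E already connected.
A–D (13): add — endpoints in different components.
Edges rejected before the tree was complete: 1.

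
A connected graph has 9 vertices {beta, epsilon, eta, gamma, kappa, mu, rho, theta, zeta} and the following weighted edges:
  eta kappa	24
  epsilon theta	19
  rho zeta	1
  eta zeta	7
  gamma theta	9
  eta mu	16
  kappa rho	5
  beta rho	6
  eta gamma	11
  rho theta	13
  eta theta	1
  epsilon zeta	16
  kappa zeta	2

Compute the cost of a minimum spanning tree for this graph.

58

Kruskal's algorithm — process edges by increasing weight (ties by edge label):
eta theta (1): add — endpoints in different components.
rho zeta (1): add — endpoints in different components.
kappa zeta (2): add — endpoints in different components.
kappa rho (5): skip — kappa and rho already connected.
beta rho (6): add — endpoints in different components.
eta zeta (7): add — endpoints in different components.
gamma theta (9): add — endpoints in different components.
eta gamma (11): skip — gamma and eta already connected.
rho theta (13): skip — theta and rho already connected.
epsilon zeta (16): add — endpoints in different components.
eta mu (16): add — endpoints in different components.
MST edges: eta theta, rho zeta, kappa zeta, beta rho, eta zeta, gamma theta, epsilon zeta, eta mu; total weight 1+1+2+6+7+9+16+16 = 58.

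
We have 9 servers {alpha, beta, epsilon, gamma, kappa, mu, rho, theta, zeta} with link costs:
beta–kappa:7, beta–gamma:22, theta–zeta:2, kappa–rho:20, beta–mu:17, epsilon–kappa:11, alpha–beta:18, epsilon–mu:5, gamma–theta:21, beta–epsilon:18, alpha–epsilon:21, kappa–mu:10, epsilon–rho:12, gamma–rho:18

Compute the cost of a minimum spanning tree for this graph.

Prim's algorithm from rho:
Step 1: cheapest edge leaving the tree is epsilon–rho (12); add epsilon.
Step 2: cheapest edge leaving the tree is epsilon–mu (5); add mu.
Step 3: cheapest edge leaving the tree is kappa–mu (10); add kappa.
Step 4: cheapest edge leaving the tree is beta–kappa (7); add beta.
Step 5: cheapest edge leaving the tree is alpha–beta (18); add alpha.
Step 6: cheapest edge leaving the tree is gamma–rho (18); add gamma.
Step 7: cheapest edge leaving the tree is gamma–theta (21); add theta.
Step 8: cheapest edge leaving the tree is theta–zeta (2); add zeta.
MST edges: epsilon–rho, epsilon–mu, kappa–mu, beta–kappa, alpha–beta, gamma–rho, gamma–theta, theta–zeta; total weight 12+5+10+7+18+18+21+2 = 93.

93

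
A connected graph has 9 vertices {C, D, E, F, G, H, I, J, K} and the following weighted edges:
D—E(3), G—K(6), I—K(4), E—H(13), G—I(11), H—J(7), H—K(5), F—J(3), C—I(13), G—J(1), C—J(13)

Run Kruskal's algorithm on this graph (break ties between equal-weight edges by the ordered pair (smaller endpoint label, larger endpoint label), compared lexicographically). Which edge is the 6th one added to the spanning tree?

G-K

Kruskal's algorithm — process edges by increasing weight (ties by edge label):
G—J (1): add — endpoints in different components.
D—E (3): add — endpoints in different components.
F—J (3): add — endpoints in different components.
I—K (4): add — endpoints in different components.
H—K (5): add — endpoints in different components.
G—K (6): add — endpoints in different components.
H—J (7): skip — H and J already connected.
G—I (11): skip — G and I already connected.
C—I (13): add — endpoints in different components.
C—J (13): skip — C and J already connected.
E—H (13): add — endpoints in different components.
The 6th edge added is G—K.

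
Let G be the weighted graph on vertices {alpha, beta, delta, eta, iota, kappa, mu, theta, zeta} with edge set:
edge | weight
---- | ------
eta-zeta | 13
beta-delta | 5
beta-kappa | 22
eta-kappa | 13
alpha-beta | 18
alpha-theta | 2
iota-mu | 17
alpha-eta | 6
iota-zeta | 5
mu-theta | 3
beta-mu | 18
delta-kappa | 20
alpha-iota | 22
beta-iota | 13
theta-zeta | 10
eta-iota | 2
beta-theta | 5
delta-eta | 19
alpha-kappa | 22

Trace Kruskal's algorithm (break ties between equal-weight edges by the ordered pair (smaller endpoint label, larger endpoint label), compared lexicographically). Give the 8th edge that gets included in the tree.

Kruskal's algorithm — process edges by increasing weight (ties by edge label):
alpha-theta (2): add — endpoints in different components.
eta-iota (2): add — endpoints in different components.
mu-theta (3): add — endpoints in different components.
beta-delta (5): add — endpoints in different components.
beta-theta (5): add — endpoints in different components.
iota-zeta (5): add — endpoints in different components.
alpha-eta (6): add — endpoints in different components.
theta-zeta (10): skip — theta and zeta already connected.
beta-iota (13): skip — iota and beta already connected.
eta-kappa (13): add — endpoints in different components.
The 8th edge added is eta-kappa.

eta-kappa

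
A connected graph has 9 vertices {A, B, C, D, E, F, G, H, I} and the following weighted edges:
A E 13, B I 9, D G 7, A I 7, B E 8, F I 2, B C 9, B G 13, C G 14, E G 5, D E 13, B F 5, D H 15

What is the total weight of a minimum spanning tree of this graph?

58

Prim, starting at A.
Step 1: frontier [A I 7, A E 13] → take A I (7); add I.
Step 2: frontier [A E 13, F I 2, B I 9] → take F I (2); add F.
Step 3: frontier [A E 13, B F 5, B I 9] → take B F (5); add B.
Step 4: frontier [A E 13, B E 8, B C 9, B G 13] → take B E (8); add E.
Step 5: frontier [B C 9, B G 13, E G 5, D E 13] → take E G (5); add G.
Step 6: frontier [B C 9, D E 13, D G 7, C G 14] → take D G (7); add D.
Step 7: frontier [B C 9, D H 15, C G 14] → take B C (9); add C.
Step 8: frontier [D H 15] → take D H (15); add H.
MST edges: A I, F I, B F, B E, E G, D G, B C, D H; total weight 7+2+5+8+5+7+9+15 = 58.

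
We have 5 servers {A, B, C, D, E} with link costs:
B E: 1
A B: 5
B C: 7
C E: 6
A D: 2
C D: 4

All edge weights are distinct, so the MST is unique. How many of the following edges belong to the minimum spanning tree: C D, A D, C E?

Sort edges by weight, then run Kruskal:
B E (1): add — endpoints in different components.
A D (2): add — endpoints in different components.
C D (4): add — endpoints in different components.
A B (5): add — endpoints in different components.
MST edge set: {B E, A D, C D, A B}.
Of the listed edges, {C D, A D} are in the MST → 2.

2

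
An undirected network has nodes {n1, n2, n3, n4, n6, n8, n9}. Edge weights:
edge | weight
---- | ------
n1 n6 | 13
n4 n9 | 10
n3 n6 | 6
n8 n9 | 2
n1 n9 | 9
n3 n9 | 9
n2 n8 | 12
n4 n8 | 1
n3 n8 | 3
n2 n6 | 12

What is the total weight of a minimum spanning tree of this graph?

Prim's algorithm from n6:
Step 1: cheapest edge leaving the tree is n3 n6 (6); add n3.
Step 2: cheapest edge leaving the tree is n3 n8 (3); add n8.
Step 3: cheapest edge leaving the tree is n4 n8 (1); add n4.
Step 4: cheapest edge leaving the tree is n8 n9 (2); add n9.
Step 5: cheapest edge leaving the tree is n1 n9 (9); add n1.
Step 6: cheapest edge leaving the tree is n2 n6 (12); add n2.
MST edges: n3 n6, n3 n8, n4 n8, n8 n9, n1 n9, n2 n6; total weight 6+3+1+2+9+12 = 33.

33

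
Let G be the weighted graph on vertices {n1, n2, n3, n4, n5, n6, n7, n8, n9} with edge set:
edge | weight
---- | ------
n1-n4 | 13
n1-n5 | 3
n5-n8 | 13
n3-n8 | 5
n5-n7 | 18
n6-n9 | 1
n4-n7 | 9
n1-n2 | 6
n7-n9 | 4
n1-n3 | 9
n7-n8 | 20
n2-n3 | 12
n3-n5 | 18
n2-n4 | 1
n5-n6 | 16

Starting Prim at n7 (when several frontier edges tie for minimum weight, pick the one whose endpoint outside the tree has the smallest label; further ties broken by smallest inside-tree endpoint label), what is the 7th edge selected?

n1-n3

Prim's algorithm from n7:
Step 1: cheapest edge leaving the tree is n7-n9 (4); add n9.
Step 2: cheapest edge leaving the tree is n6-n9 (1); add n6.
Step 3: cheapest edge leaving the tree is n4-n7 (9); add n4.
Step 4: cheapest edge leaving the tree is n2-n4 (1); add n2.
Step 5: cheapest edge leaving the tree is n1-n2 (6); add n1.
Step 6: cheapest edge leaving the tree is n1-n5 (3); add n5.
Step 7: cheapest edge leaving the tree is n1-n3 (9); add n3.
Step 8: cheapest edge leaving the tree is n3-n8 (5); add n8.
The 7th edge added is n1-n3.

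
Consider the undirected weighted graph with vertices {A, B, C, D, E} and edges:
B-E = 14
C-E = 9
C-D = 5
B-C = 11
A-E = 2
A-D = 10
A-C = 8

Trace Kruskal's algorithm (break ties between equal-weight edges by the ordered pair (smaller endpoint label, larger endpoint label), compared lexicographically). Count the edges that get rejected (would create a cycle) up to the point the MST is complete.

Kruskal: consider edges lightest-first.
A-E (2): add — endpoints in different components.
C-D (5): add — endpoints in different components.
A-C (8): add — endpoints in different components.
C-E (9): skip — C and E already connected.
A-D (10): skip — A and D already connected.
B-C (11): add — endpoints in different components.
Edges rejected before the tree was complete: 2.

2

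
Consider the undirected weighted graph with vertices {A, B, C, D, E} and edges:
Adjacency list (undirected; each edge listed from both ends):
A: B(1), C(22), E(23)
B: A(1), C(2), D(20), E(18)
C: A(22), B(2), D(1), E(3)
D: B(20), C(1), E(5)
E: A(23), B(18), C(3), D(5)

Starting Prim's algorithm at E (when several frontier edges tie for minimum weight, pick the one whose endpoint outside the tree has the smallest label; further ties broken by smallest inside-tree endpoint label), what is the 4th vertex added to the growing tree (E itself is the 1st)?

B

Prim's algorithm from E:
Step 1: frontier [C E 3, D E 5, B E 18, A E 23] → take C E (3); add C.
Step 2: frontier [C D 1, B C 2, A C 22, D E 5, B E 18, A E 23] → take C D (1); add D.
Step 3: frontier [B C 2, A C 22, B D 20, B E 18, A E 23] → take B C (2); add B.
Step 4: frontier [A B 1, A C 22, A E 23] → take A B (1); add A.
Vertex order: E, C, D, B, A. The 4th vertex is B.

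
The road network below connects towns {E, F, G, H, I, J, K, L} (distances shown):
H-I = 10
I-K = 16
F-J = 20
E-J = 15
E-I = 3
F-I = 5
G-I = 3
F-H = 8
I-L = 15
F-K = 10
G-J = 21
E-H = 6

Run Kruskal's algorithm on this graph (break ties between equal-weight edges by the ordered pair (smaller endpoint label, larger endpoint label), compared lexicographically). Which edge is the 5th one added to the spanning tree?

Sort edges by weight, then run Kruskal:
E-I (3): add — endpoints in different components.
G-I (3): add — endpoints in different components.
F-I (5): add — endpoints in different components.
E-H (6): add — endpoints in different components.
F-H (8): skip — F and H already connected.
F-K (10): add — endpoints in different components.
H-I (10): skip — H and I already connected.
E-J (15): add — endpoints in different components.
I-L (15): add — endpoints in different components.
The 5th edge added is F-K.

F-K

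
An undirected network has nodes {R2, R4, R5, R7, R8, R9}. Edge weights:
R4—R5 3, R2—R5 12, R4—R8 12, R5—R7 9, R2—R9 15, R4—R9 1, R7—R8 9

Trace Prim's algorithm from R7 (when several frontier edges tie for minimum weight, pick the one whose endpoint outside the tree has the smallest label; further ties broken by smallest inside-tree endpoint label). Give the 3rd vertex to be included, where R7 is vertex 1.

Prim's algorithm from R7:
Step 1: cheapest edge leaving the tree is R5—R7 (9); add R5.
Step 2: cheapest edge leaving the tree is R4—R5 (3); add R4.
Step 3: cheapest edge leaving the tree is R4—R9 (1); add R9.
Step 4: cheapest edge leaving the tree is R7—R8 (9); add R8.
Step 5: cheapest edge leaving the tree is R2—R5 (12); add R2.
Vertex order: R7, R5, R4, R9, R8, R2. The 3rd vertex is R4.

R4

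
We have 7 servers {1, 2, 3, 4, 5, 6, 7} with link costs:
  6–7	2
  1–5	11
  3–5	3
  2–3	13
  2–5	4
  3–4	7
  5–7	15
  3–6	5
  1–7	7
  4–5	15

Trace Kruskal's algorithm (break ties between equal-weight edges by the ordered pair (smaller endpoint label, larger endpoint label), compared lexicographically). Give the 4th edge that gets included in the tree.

Sort edges by weight, then run Kruskal:
6–7 (2): add — endpoints in different components.
3–5 (3): add — endpoints in different components.
2–5 (4): add — endpoints in different components.
3–6 (5): add — endpoints in different components.
1–7 (7): add — endpoints in different components.
3–4 (7): add — endpoints in different components.
The 4th edge added is 3–6.

3-6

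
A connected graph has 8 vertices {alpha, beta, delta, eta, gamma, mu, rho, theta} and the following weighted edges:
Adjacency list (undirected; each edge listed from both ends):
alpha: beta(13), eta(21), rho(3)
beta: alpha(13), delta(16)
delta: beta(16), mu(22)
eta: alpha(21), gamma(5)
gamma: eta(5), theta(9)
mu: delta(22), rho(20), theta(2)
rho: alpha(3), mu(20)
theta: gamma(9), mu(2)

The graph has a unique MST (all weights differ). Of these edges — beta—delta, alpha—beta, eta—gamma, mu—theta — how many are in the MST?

4

Kruskal's algorithm — process edges by increasing weight (ties by edge label):
mu—theta (2): add — endpoints in different components.
alpha—rho (3): add — endpoints in different components.
eta—gamma (5): add — endpoints in different components.
gamma—theta (9): add — endpoints in different components.
alpha—beta (13): add — endpoints in different components.
beta—delta (16): add — endpoints in different components.
mu—rho (20): add — endpoints in different components.
MST edge set: {mu—theta, alpha—rho, eta—gamma, gamma—theta, alpha—beta, beta—delta, mu—rho}.
Of the listed edges, {beta—delta, alpha—beta, eta—gamma, mu—theta} are in the MST → 4.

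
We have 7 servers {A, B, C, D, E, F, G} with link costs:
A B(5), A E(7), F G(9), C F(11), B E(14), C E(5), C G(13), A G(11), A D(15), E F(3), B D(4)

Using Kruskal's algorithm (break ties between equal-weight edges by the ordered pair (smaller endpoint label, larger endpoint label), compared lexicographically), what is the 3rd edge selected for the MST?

Kruskal's algorithm — process edges by increasing weight (ties by edge label):
E F (3): add. Components now {A} {B} {C} {D} {E,F} {G}
B D (4): add. Components now {A} {B,D} {C} {E,F} {G}
A B (5): add. Components now {A,B,D} {C} {E,F} {G}
C E (5): add. Components now {A,B,D} {C,E,F} {G}
A E (7): add. Components now {A,B,C,D,E,F} {G}
F G (9): add. Components now {A,B,C,D,E,F,G}
The 3rd edge added is A B.

A-B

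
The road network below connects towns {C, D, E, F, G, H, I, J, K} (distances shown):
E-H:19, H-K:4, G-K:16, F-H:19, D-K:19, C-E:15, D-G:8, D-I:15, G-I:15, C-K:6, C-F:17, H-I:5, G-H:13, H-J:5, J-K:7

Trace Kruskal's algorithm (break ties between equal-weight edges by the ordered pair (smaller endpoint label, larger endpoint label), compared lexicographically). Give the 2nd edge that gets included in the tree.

H-I

Kruskal's algorithm — process edges by increasing weight (ties by edge label):
H-K (4): add — endpoints in different components.
H-I (5): add — endpoints in different components.
H-J (5): add — endpoints in different components.
C-K (6): add — endpoints in different components.
J-K (7): skip — J and K already connected.
D-G (8): add — endpoints in different components.
G-H (13): add — endpoints in different components.
C-E (15): add — endpoints in different components.
D-I (15): skip — D and I already connected.
G-I (15): skip — G and I already connected.
G-K (16): skip — G and K already connected.
C-F (17): add — endpoints in different components.
The 2nd edge added is H-I.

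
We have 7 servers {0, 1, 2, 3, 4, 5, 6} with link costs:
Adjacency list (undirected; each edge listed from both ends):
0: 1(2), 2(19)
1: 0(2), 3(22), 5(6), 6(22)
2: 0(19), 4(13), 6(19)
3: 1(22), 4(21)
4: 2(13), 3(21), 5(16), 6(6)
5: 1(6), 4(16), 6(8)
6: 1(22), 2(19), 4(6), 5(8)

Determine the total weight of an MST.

Grow the tree from 4 using Prim:
Step 1: cheapest edge leaving the tree is 4–6 (6); add 6.
Step 2: cheapest edge leaving the tree is 5–6 (8); add 5.
Step 3: cheapest edge leaving the tree is 1–5 (6); add 1.
Step 4: cheapest edge leaving the tree is 0–1 (2); add 0.
Step 5: cheapest edge leaving the tree is 2–4 (13); add 2.
Step 6: cheapest edge leaving the tree is 3–4 (21); add 3.
MST edges: 4–6, 5–6, 1–5, 0–1, 2–4, 3–4; total weight 6+8+6+2+13+21 = 56.

56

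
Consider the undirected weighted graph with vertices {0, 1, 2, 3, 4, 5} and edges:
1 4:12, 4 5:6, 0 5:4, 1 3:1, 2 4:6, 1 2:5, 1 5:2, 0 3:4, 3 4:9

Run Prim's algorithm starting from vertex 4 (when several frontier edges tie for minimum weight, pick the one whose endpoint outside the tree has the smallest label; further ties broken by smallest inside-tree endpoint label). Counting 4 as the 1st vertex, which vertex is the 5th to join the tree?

5

Grow the tree from 4 using Prim:
Step 1: frontier [2 4 6, 4 5 6, 3 4 9, 1 4 12] → take 2 4 (6); add 2.
Step 2: frontier [1 2 5, 4 5 6, 3 4 9, 1 4 12] → take 1 2 (5); add 1.
Step 3: frontier [1 3 1, 1 5 2, 4 5 6, 3 4 9] → take 1 3 (1); add 3.
Step 4: frontier [1 5 2, 0 3 4, 4 5 6] → take 1 5 (2); add 5.
Step 5: frontier [0 3 4, 0 5 4] → take 0 3 (4); add 0.
Vertex order: 4, 2, 1, 3, 5, 0. The 5th vertex is 5.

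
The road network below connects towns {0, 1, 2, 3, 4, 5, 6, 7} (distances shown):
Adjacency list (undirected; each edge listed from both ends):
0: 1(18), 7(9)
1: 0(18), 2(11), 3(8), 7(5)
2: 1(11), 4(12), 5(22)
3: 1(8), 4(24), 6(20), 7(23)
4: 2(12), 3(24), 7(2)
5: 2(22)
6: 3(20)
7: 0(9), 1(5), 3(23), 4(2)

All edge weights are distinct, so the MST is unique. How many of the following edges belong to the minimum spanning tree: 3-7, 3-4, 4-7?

1

Sort edges by weight, then run Kruskal:
4-7 (2): add — endpoints in different components.
1-7 (5): add — endpoints in different components.
1-3 (8): add — endpoints in different components.
0-7 (9): add — endpoints in different components.
1-2 (11): add — endpoints in different components.
2-4 (12): skip — 2 and 4 already connected.
0-1 (18): skip — 0 and 1 already connected.
3-6 (20): add — endpoints in different components.
2-5 (22): add — endpoints in different components.
MST edge set: {4-7, 1-7, 1-3, 0-7, 1-2, 3-6, 2-5}.
Of the listed edges, {4-7} are in the MST → 1.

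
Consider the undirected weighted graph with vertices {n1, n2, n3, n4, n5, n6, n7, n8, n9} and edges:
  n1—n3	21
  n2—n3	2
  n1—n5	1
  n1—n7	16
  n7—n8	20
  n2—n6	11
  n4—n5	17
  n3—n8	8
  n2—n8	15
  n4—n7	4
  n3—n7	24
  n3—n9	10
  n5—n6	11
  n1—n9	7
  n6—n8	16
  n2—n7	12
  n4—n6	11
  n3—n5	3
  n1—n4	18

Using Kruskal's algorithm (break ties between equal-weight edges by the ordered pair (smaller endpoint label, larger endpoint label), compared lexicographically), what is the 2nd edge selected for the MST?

n2-n3

Sort edges by weight, then run Kruskal:
n1—n5 (1): add — endpoints in different components.
n2—n3 (2): add — endpoints in different components.
n3—n5 (3): add — endpoints in different components.
n4—n7 (4): add — endpoints in different components.
n1—n9 (7): add — endpoints in different components.
n3—n8 (8): add — endpoints in different components.
n3—n9 (10): skip — n3 and n9 already connected.
n2—n6 (11): add — endpoints in different components.
n4—n6 (11): add — endpoints in different components.
The 2nd edge added is n2—n3.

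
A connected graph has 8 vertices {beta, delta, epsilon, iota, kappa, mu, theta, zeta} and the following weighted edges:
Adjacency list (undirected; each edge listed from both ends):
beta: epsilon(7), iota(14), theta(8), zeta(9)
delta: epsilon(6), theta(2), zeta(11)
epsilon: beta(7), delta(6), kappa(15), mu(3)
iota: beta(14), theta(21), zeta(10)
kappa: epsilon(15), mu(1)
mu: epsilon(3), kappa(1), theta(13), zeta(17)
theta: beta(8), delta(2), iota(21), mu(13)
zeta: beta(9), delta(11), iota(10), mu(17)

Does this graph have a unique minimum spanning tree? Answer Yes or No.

Kruskal's algorithm — process edges by increasing weight (ties by edge label):
kappa–mu (1): add — endpoints in different components.
delta–theta (2): add — endpoints in different components.
epsilon–mu (3): add — endpoints in different components.
delta–epsilon (6): add — endpoints in different components.
beta–epsilon (7): add — endpoints in different components.
beta–theta (8): skip — beta and theta already connected.
beta–zeta (9): add — endpoints in different components.
iota–zeta (10): add — endpoints in different components.
Every non-tree edge has weight strictly greater than the heaviest edge on the tree path between its endpoints, so the MST is unique.

Yes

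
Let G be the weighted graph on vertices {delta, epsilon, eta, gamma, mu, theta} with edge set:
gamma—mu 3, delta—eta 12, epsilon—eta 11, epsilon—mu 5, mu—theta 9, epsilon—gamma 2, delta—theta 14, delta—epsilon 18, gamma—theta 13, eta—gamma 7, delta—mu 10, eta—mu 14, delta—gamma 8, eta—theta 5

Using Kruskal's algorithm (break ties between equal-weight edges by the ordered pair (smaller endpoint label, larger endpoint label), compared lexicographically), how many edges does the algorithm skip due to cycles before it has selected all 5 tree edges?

Kruskal's algorithm — process edges by increasing weight (ties by edge label):
epsilon—gamma (2): add — endpoints in different components.
gamma—mu (3): add — endpoints in different components.
epsilon—mu (5): skip — mu and epsilon already connected.
eta—theta (5): add — endpoints in different components.
eta—gamma (7): add — endpoints in different components.
delta—gamma (8): add — endpoints in different components.
Edges rejected before the tree was complete: 1.

1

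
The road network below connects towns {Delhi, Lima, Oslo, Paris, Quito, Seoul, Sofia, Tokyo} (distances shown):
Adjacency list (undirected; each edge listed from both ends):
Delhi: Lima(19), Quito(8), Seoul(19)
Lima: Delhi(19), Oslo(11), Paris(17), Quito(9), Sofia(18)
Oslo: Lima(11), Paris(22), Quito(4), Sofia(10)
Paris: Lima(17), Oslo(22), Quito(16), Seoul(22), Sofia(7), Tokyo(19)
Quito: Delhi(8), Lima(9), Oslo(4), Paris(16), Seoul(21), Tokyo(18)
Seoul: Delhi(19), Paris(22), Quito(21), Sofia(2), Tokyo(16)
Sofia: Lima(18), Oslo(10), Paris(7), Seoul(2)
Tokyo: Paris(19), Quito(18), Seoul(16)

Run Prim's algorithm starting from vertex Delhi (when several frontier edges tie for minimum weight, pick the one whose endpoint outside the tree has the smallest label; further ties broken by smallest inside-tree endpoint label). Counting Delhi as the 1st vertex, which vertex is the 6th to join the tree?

Seoul

Prim's algorithm from Delhi:
Step 1: cheapest edge leaving the tree is Delhi Quito (8); add Quito.
Step 2: cheapest edge leaving the tree is Oslo Quito (4); add Oslo.
Step 3: cheapest edge leaving the tree is Lima Quito (9); add Lima.
Step 4: cheapest edge leaving the tree is Oslo Sofia (10); add Sofia.
Step 5: cheapest edge leaving the tree is Seoul Sofia (2); add Seoul.
Step 6: cheapest edge leaving the tree is Paris Sofia (7); add Paris.
Step 7: cheapest edge leaving the tree is Seoul Tokyo (16); add Tokyo.
Vertex order: Delhi, Quito, Oslo, Lima, Sofia, Seoul, Paris, Tokyo. The 6th vertex is Seoul.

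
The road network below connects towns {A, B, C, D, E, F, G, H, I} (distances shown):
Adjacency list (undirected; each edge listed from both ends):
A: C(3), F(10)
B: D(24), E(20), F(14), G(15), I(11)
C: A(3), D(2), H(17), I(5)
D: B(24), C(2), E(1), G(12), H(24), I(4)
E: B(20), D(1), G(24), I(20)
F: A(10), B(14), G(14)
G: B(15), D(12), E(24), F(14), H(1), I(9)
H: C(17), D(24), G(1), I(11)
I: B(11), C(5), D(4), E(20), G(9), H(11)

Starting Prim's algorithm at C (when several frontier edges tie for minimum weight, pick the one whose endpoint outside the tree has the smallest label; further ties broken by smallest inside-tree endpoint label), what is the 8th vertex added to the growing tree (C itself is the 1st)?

F

Grow the tree from C using Prim:
Step 1: cheapest edge leaving the tree is C-D (2); add D.
Step 2: cheapest edge leaving the tree is D-E (1); add E.
Step 3: cheapest edge leaving the tree is A-C (3); add A.
Step 4: cheapest edge leaving the tree is D-I (4); add I.
Step 5: cheapest edge leaving the tree is G-I (9); add G.
Step 6: cheapest edge leaving the tree is G-H (1); add H.
Step 7: cheapest edge leaving the tree is A-F (10); add F.
Step 8: cheapest edge leaving the tree is B-I (11); add B.
Vertex order: C, D, E, A, I, G, H, F, B. The 8th vertex is F.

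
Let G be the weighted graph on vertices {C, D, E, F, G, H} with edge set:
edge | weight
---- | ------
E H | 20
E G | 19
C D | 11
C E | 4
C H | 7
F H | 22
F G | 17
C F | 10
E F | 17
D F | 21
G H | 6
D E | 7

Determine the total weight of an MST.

34

Grow the tree from G using Prim:
Step 1: frontier [G H 6, F G 17, E G 19] → take G H (6); add H.
Step 2: frontier [F G 17, E G 19, C H 7, E H 20, F H 22] → take C H (7); add C.
Step 3: frontier [C E 4, C F 10, C D 11, F G 17, E G 19, E H 20, F H 22] → take C E (4); add E.
Step 4: frontier [C F 10, C D 11, D E 7, E F 17, F G 17, F H 22] → take D E (7); add D.
Step 5: frontier [C F 10, D F 21, E F 17, F G 17, F H 22] → take C F (10); add F.
MST edges: G H, C H, C E, D E, C F; total weight 6+7+4+7+10 = 34.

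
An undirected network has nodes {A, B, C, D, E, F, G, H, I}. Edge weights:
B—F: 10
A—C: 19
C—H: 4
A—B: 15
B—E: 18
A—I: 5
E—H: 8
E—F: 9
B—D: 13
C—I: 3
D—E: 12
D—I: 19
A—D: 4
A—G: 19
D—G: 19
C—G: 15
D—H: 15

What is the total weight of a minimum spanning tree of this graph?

Prim's algorithm from A:
Step 1: cheapest edge leaving the tree is A—D (4); add D.
Step 2: cheapest edge leaving the tree is A—I (5); add I.
Step 3: cheapest edge leaving the tree is C—I (3); add C.
Step 4: cheapest edge leaving the tree is C—H (4); add H.
Step 5: cheapest edge leaving the tree is E—H (8); add E.
Step 6: cheapest edge leaving the tree is E—F (9); add F.
Step 7: cheapest edge leaving the tree is B—F (10); add B.
Step 8: cheapest edge leaving the tree is C—G (15); add G.
MST edges: A—D, A—I, C—I, C—H, E—H, E—F, B—F, C—G; total weight 4+5+3+4+8+9+10+15 = 58.

58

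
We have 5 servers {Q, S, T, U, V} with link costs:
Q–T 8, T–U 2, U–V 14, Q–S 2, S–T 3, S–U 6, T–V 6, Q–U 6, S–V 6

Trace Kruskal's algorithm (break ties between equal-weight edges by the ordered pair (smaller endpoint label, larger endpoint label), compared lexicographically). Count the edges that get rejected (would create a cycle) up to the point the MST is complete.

Kruskal's algorithm — process edges by increasing weight (ties by edge label):
Q–S (2): add. Components now {V} {T} {Q,S} {U}
T–U (2): add. Components now {V} {T,U} {Q,S}
S–T (3): add. Components now {V} {Q,S,T,U}
Q–U (6): skip — U and Q already connected.
S–U (6): skip — S and U already connected.
S–V (6): add. Components now {Q,S,T,U,V}
Edges rejected before the tree was complete: 2.

2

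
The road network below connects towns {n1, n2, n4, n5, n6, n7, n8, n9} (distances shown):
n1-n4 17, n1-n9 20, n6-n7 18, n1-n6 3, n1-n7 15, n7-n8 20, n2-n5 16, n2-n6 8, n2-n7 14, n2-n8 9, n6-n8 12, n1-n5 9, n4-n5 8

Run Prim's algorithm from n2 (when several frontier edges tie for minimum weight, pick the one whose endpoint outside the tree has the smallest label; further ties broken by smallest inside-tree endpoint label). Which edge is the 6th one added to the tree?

Prim's algorithm from n2:
Step 1: cheapest edge leaving the tree is n2-n6 (8); add n6.
Step 2: cheapest edge leaving the tree is n1-n6 (3); add n1.
Step 3: cheapest edge leaving the tree is n1-n5 (9); add n5.
Step 4: cheapest edge leaving the tree is n4-n5 (8); add n4.
Step 5: cheapest edge leaving the tree is n2-n8 (9); add n8.
Step 6: cheapest edge leaving the tree is n2-n7 (14); add n7.
Step 7: cheapest edge leaving the tree is n1-n9 (20); add n9.
The 6th edge added is n2-n7.

n2-n7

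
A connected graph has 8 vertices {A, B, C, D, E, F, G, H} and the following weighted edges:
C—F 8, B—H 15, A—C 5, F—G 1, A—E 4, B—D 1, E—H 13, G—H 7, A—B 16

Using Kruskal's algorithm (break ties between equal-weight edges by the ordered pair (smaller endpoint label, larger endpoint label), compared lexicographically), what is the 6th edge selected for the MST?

C-F

Kruskal's algorithm — process edges by increasing weight (ties by edge label):
B—D (1): add — endpoints in different components.
F—G (1): add — endpoints in different components.
A—E (4): add — endpoints in different components.
A—C (5): add — endpoints in different components.
G—H (7): add — endpoints in different components.
C—F (8): add — endpoints in different components.
E—H (13): skip — E and H already connected.
B—H (15): add — endpoints in different components.
The 6th edge added is C—F.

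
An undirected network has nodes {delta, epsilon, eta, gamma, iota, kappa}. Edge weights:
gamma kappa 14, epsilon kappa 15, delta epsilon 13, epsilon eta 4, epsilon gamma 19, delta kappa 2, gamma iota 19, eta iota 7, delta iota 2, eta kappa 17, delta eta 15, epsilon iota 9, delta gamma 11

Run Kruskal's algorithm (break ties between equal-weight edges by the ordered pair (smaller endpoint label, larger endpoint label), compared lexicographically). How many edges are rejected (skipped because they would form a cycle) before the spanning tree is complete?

1

Sort edges by weight, then run Kruskal:
delta iota (2): add — endpoints in different components.
delta kappa (2): add — endpoints in different components.
epsilon eta (4): add — endpoints in different components.
eta iota (7): add — endpoints in different components.
epsilon iota (9): skip — epsilon and iota already connected.
delta gamma (11): add — endpoints in different components.
Edges rejected before the tree was complete: 1.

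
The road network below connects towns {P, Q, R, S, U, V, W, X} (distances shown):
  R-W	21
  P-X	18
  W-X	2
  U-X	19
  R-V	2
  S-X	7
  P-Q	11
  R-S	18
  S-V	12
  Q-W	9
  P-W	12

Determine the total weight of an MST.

62

Prim, starting at X.
Step 1: cheapest edge leaving the tree is W-X (2); add W.
Step 2: cheapest edge leaving the tree is S-X (7); add S.
Step 3: cheapest edge leaving the tree is Q-W (9); add Q.
Step 4: cheapest edge leaving the tree is P-Q (11); add P.
Step 5: cheapest edge leaving the tree is S-V (12); add V.
Step 6: cheapest edge leaving the tree is R-V (2); add R.
Step 7: cheapest edge leaving the tree is U-X (19); add U.
MST edges: W-X, S-X, Q-W, P-Q, S-V, R-V, U-X; total weight 2+7+9+11+12+2+19 = 62.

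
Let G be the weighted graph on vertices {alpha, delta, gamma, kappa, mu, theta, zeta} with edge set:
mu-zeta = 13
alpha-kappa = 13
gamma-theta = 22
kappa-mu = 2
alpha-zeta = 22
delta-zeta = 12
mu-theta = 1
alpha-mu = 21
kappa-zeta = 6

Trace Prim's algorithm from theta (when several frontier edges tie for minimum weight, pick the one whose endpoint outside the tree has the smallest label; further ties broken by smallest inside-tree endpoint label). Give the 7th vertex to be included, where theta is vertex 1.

gamma

Prim, starting at theta.
Step 1: cheapest edge leaving the tree is mu-theta (1); add mu.
Step 2: cheapest edge leaving the tree is kappa-mu (2); add kappa.
Step 3: cheapest edge leaving the tree is kappa-zeta (6); add zeta.
Step 4: cheapest edge leaving the tree is delta-zeta (12); add delta.
Step 5: cheapest edge leaving the tree is alpha-kappa (13); add alpha.
Step 6: cheapest edge leaving the tree is gamma-theta (22); add gamma.
Vertex order: theta, mu, kappa, zeta, delta, alpha, gamma. The 7th vertex is gamma.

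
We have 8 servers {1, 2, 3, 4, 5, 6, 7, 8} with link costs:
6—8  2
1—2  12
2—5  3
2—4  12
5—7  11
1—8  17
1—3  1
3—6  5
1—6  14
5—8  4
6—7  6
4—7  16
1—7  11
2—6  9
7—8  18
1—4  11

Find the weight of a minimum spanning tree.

Kruskal: consider edges lightest-first.
1—3 (1): add — endpoints in different components.
6—8 (2): add — endpoints in different components.
2—5 (3): add — endpoints in different components.
5—8 (4): add — endpoints in different components.
3—6 (5): add — endpoints in different components.
6—7 (6): add — endpoints in different components.
2—6 (9): skip — 2 and 6 already connected.
1—4 (11): add — endpoints in different components.
MST edges: 1—3, 6—8, 2—5, 5—8, 3—6, 6—7, 1—4; total weight 1+2+3+4+5+6+11 = 32.

32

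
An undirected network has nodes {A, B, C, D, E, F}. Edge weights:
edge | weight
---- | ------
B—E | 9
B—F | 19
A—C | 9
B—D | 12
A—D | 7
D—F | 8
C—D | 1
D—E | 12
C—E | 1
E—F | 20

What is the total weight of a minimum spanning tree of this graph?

Sort edges by weight, then run Kruskal:
C—D (1): add. Components now {A} {B} {C,D} {E} {F}
C—E (1): add. Components now {A} {B} {C,D,E} {F}
A—D (7): add. Components now {A,C,D,E} {B} {F}
D—F (8): add. Components now {A,C,D,E,F} {B}
A—C (9): skip — A and C already connected.
B—E (9): add. Components now {A,B,C,D,E,F}
MST edges: C—D, C—E, A—D, D—F, B—E; total weight 1+1+7+8+9 = 26.

26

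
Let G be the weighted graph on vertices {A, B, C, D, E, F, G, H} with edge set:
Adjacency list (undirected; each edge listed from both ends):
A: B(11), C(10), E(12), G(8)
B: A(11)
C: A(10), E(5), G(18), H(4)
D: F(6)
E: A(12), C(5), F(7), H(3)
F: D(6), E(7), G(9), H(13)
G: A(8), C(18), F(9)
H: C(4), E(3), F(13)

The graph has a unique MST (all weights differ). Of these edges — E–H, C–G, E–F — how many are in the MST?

2

Kruskal: consider edges lightest-first.
E–H (3): add — endpoints in different components.
C–H (4): add — endpoints in different components.
C–E (5): skip — C and E already connected.
D–F (6): add — endpoints in different components.
E–F (7): add — endpoints in different components.
A–G (8): add — endpoints in different components.
F–G (9): add — endpoints in different components.
A–C (10): skip — A and C already connected.
A–B (11): add — endpoints in different components.
MST edge set: {E–H, C–H, D–F, E–F, A–G, F–G, A–B}.
Of the listed edges, {E–H, E–F} are in the MST → 2.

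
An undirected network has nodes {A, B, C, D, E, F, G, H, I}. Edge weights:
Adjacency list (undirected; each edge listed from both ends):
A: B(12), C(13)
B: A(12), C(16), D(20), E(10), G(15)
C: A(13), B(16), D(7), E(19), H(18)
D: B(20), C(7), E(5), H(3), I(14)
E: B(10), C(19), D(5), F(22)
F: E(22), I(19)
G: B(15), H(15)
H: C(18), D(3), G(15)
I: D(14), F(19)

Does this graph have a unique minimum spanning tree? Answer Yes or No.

Kruskal's algorithm — process edges by increasing weight (ties by edge label):
D H (3): add — endpoints in different components.
D E (5): add — endpoints in different components.
C D (7): add — endpoints in different components.
B E (10): add — endpoints in different components.
A B (12): add — endpoints in different components.
A C (13): skip — A and C already connected.
D I (14): add — endpoints in different components.
B G (15): add — endpoints in different components.
G H (15): skip — G and H already connected.
B C (16): skip — B and C already connected.
C H (18): skip — C and H already connected.
C E (19): skip — C and E already connected.
F I (19): add — endpoints in different components.
Non-tree edge G H has weight 15, equal to the heaviest edge on its tree cycle — swapping gives another MST of the same weight. Not unique.

No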